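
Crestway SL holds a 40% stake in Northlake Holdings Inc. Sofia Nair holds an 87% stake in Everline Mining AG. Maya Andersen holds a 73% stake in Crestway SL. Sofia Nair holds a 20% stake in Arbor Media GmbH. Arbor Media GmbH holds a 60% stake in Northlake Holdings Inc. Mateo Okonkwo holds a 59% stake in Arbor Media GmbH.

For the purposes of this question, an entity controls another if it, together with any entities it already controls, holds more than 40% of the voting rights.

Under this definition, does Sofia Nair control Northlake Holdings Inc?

Sofia holds 87% of Everline, so Sofia controls Everline.
Neither Sofia nor any entity Sofia controls holds any voting interest in Northlake.
So Sofia does not control Northlake.

No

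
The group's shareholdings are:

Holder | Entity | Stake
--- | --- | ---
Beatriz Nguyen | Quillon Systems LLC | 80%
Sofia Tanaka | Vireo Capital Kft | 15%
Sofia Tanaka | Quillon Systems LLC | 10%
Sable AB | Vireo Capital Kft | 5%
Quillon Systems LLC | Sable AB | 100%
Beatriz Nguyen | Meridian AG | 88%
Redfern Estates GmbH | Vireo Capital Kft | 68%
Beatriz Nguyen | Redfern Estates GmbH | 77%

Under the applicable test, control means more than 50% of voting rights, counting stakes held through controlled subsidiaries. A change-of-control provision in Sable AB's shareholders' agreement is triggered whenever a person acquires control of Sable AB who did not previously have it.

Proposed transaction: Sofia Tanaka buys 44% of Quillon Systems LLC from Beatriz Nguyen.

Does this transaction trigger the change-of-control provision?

Yes

The purchase adds only to Sofia's holdings (Beatriz's stake shrinks), so Sofia is the only person who could newly come to control Sable.
Sofia's largest direct stake is 15% in Vireo, which does not meet the threshold, so Sofia controls no company.
Neither Sofia nor any entity Sofia controls holds any voting interest in Sable.
So before the transaction, Sofia does not control Sable.
After the purchase, Sofia's direct stake in Quillon rises to 10% + 44% = 54%, and Beatriz's stake falls to 36%.
Sofia holds 54% of Quillon, so Sofia controls Quillon.
Quillon holds 100% of Sable, so Sofia controls Sable.
Sofia did not control Sable before and does after, so the clause is triggered.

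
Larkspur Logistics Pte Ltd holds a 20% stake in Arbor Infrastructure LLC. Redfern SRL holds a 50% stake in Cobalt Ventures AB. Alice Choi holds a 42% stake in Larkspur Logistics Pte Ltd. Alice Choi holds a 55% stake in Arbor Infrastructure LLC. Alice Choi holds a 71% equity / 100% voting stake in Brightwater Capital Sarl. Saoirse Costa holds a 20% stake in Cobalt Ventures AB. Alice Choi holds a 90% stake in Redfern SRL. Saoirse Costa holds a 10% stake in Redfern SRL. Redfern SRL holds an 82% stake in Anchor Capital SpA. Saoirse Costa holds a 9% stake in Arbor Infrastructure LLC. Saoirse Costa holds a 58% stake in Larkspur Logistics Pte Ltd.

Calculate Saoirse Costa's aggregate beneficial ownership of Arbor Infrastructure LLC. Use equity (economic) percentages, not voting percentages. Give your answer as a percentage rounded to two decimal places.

Saoirse reaches Arbor along 2 paths.
Via Larkspur: 58% × 20% = 11.6%.
Direct stake: 9% = 9%.
Total: 11.6% + 9% = 20.6%.
Rounded: 20.60%.

20.60%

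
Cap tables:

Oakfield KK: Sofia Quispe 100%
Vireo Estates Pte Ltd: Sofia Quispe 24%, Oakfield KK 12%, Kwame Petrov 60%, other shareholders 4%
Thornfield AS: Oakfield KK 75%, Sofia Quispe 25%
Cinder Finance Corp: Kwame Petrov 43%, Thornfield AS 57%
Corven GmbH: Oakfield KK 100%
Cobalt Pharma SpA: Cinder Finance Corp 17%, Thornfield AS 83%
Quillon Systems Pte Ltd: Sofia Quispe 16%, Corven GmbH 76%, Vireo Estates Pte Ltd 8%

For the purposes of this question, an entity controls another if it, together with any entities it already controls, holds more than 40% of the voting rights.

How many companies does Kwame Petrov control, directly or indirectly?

2

Kwame holds 60% of Vireo, so Kwame controls Vireo.
Kwame holds 43% of Cinder, so Kwame controls Cinder.
No other company's threshold is met.
Kwame controls 2 companies.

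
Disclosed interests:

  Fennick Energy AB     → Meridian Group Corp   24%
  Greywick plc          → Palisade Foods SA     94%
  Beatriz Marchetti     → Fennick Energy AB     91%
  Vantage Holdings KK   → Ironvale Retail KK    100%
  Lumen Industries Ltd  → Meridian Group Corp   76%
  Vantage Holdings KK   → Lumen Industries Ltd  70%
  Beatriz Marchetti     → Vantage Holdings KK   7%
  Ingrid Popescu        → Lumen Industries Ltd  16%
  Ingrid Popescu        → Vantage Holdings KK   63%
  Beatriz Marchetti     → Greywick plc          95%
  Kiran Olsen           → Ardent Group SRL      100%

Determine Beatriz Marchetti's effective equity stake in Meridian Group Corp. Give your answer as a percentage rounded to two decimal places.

25.56%

Beatriz reaches Meridian along 2 paths.
Via Vantage → Lumen: 7% × 70% × 76% = 3.724%.
Via Fennick: 91% × 24% = 21.84%.
Total: 3.724% + 21.84% = 25.564%.
Rounded: 25.56%.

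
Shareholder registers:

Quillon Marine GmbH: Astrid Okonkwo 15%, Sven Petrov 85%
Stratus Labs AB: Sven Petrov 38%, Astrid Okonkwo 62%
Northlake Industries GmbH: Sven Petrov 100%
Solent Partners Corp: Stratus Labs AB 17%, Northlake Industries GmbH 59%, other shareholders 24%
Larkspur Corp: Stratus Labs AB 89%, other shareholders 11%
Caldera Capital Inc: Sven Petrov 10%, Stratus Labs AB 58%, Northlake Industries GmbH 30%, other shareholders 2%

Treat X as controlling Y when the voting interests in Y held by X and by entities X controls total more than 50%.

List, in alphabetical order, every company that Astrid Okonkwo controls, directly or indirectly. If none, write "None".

Caldera Capital Inc, Larkspur Corp, Stratus Labs AB

Astrid holds 62% of Stratus, so Astrid controls Stratus.
Stratus holds 89% of Larkspur, so Astrid controls Larkspur.
Stratus holds 58% of Caldera, so Astrid controls Caldera.
No other company's threshold is met.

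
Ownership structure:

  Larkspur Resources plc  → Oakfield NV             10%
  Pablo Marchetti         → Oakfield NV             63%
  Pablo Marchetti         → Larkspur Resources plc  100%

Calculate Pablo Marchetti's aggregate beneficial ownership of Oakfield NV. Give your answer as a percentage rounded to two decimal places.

Pablo reaches Oakfield along 2 paths.
Via Larkspur: 100% × 10% = 10%.
Direct stake: 63% = 63%.
Total: 10% + 63% = 73%.
Rounded: 73.00%.

73.00%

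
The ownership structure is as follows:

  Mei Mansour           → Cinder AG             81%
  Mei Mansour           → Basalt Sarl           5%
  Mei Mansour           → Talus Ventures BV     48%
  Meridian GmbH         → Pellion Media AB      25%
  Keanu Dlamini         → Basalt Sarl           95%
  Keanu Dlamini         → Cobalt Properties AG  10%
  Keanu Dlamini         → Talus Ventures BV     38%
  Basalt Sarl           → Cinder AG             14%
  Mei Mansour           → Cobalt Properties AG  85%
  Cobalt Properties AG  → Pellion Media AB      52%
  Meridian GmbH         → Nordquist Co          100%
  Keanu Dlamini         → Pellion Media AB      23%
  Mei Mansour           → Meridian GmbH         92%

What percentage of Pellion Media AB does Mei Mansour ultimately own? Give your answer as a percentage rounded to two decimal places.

67.20%

Mei reaches Pellion along 2 paths.
Via Cobalt: 85% × 52% = 44.2%.
Via Meridian: 92% × 25% = 23%.
Total: 44.2% + 23% = 67.2%.
Rounded: 67.20%.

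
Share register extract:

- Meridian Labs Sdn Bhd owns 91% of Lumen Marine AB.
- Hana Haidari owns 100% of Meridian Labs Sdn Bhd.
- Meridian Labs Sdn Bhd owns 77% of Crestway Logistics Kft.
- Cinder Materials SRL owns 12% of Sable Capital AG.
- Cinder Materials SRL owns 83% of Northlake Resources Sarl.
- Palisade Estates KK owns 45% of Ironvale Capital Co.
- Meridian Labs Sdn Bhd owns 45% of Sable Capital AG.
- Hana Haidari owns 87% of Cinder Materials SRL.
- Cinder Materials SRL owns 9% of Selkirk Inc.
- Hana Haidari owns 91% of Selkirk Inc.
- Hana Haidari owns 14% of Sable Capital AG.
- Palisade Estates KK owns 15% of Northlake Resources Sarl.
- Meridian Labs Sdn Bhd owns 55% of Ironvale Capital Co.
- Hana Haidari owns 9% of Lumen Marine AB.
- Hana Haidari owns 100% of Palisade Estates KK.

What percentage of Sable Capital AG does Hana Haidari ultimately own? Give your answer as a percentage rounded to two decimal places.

Hana reaches Sable along 3 paths.
Via Cinder: 87% × 12% = 10.44%.
Direct stake: 14% = 14%.
Via Meridian: 100% × 45% = 45%.
Total: 10.44% + 14% + 45% = 69.44%.

69.44%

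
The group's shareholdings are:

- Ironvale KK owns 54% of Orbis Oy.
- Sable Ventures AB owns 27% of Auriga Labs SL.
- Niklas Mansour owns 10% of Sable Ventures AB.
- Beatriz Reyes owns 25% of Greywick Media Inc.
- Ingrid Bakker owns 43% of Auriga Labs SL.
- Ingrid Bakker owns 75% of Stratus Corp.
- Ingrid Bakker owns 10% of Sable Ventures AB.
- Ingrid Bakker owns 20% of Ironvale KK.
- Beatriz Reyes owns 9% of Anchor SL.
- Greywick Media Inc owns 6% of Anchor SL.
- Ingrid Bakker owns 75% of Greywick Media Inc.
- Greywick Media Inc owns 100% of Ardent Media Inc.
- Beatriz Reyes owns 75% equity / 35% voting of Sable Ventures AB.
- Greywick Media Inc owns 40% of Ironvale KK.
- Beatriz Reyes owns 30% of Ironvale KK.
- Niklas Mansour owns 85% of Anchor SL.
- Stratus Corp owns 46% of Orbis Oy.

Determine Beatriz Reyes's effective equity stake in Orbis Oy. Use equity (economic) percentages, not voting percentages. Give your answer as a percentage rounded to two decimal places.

Beatriz reaches Orbis along 2 paths.
Via Greywick → Ironvale: 25% × 40% × 54% = 5.4%.
Via Ironvale: 30% × 54% = 16.2%.
Total: 5.4% + 16.2% = 21.6%.
Rounded: 21.60%.

21.60%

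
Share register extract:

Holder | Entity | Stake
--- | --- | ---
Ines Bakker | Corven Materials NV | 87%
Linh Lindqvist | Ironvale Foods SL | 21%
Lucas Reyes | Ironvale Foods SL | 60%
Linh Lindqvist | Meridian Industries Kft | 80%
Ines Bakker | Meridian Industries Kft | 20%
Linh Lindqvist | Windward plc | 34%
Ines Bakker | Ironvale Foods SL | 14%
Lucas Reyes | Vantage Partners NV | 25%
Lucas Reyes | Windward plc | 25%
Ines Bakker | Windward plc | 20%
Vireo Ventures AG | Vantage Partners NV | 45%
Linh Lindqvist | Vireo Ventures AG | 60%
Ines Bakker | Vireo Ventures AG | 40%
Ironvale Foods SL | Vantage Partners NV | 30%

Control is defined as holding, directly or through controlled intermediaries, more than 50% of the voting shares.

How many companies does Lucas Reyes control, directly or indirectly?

2

Lucas holds 60% of Ironvale, so Lucas controls Ironvale.
Lucas and Ironvale together hold 25% + 30% = 55% of Vantage, so Lucas controls Vantage.
No other company's threshold is met.
Lucas controls 2 companies.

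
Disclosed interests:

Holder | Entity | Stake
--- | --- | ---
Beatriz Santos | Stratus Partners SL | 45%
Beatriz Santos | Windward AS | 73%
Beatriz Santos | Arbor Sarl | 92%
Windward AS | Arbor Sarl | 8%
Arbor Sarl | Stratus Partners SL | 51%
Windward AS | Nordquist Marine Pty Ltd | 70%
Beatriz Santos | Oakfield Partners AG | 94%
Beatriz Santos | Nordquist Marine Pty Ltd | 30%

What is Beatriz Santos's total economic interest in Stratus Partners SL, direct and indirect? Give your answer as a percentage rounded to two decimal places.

94.90%

Beatriz reaches Stratus along 3 paths.
Direct stake: 45% = 45%.
Via Windward → Arbor: 73% × 8% × 51% = 2.9784%.
Via Arbor: 92% × 51% = 46.92%.
Total: 45% + 2.9784% + 46.92% = 94.8984%.
Rounded: 94.90%.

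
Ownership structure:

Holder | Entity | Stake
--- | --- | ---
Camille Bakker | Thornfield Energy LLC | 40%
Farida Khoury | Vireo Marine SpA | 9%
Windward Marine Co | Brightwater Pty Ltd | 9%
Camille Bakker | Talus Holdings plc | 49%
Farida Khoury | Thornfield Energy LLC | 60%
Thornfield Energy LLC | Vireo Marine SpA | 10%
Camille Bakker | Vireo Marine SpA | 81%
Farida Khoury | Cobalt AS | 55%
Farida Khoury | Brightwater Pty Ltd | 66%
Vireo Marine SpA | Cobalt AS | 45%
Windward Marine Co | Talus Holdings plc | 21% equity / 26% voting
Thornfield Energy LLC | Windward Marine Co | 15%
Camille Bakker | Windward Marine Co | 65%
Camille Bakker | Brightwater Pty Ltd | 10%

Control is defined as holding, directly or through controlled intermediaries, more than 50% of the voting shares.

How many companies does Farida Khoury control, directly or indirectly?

Farida holds 60% of Thornfield, so Farida controls Thornfield.
Farida holds 66% of Brightwater, so Farida controls Brightwater.
Farida holds 55% of Cobalt, so Farida controls Cobalt.
No other company's threshold is met.
Farida controls 3 companies.

3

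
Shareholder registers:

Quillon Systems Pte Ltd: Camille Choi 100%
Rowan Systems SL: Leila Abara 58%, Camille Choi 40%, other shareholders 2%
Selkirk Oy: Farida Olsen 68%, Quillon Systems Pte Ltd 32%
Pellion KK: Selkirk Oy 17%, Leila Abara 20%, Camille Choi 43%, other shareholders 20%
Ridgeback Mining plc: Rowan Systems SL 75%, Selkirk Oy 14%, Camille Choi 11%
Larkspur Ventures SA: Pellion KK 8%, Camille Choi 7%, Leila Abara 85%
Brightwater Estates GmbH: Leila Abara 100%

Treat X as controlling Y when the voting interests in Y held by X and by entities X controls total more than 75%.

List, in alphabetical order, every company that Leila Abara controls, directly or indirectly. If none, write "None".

Brightwater Estates GmbH, Larkspur Ventures SA

Leila holds 85% of Larkspur, so Leila controls Larkspur.
Leila holds 100% of Brightwater, so Leila controls Brightwater.
No other company's threshold is met.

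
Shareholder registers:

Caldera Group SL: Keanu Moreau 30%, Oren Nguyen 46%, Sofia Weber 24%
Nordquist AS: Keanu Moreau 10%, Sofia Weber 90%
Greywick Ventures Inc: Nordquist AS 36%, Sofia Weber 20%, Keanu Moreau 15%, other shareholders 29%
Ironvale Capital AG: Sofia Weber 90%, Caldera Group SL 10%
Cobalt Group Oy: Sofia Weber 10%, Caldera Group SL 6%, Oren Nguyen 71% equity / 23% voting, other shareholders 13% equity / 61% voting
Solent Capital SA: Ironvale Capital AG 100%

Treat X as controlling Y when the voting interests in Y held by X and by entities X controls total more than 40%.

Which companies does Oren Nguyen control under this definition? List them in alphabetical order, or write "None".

Caldera Group SL

Oren holds 46% of Caldera, so Oren controls Caldera.
No other company's threshold is met.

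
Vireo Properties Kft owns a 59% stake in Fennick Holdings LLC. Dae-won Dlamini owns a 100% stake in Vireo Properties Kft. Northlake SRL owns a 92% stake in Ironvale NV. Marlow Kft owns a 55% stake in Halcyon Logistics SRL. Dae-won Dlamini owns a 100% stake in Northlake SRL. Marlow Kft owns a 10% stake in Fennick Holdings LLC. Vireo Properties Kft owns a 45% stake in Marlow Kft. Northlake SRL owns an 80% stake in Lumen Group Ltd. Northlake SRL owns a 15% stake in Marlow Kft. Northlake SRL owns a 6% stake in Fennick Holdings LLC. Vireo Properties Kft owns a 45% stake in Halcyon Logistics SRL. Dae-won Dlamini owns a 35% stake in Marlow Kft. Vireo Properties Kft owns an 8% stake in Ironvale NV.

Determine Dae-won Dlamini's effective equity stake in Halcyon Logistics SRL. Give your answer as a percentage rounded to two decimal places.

97.25%

Dae-won reaches Halcyon along 4 paths.
Via Northlake → Marlow: 100% × 15% × 55% = 8.25%.
Via Marlow: 35% × 55% = 19.25%.
Via Vireo → Marlow: 100% × 45% × 55% = 24.75%.
Via Vireo: 100% × 45% = 45%.
Total: 8.25% + 19.25% + 24.75% + 45% = 97.25%.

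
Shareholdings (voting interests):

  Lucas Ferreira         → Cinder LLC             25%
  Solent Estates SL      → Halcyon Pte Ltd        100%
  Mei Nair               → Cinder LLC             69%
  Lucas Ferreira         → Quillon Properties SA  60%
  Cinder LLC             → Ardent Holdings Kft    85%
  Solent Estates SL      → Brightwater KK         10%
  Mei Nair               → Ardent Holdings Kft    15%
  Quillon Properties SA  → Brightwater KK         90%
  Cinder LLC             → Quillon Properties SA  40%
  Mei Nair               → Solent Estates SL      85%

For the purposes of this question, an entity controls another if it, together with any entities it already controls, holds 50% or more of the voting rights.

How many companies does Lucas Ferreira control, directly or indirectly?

Lucas holds 60% of Quillon, so Lucas controls Quillon.
Quillon holds 90% of Brightwater, so Lucas controls Brightwater.
No other company's threshold is met.
Lucas controls 2 companies.

2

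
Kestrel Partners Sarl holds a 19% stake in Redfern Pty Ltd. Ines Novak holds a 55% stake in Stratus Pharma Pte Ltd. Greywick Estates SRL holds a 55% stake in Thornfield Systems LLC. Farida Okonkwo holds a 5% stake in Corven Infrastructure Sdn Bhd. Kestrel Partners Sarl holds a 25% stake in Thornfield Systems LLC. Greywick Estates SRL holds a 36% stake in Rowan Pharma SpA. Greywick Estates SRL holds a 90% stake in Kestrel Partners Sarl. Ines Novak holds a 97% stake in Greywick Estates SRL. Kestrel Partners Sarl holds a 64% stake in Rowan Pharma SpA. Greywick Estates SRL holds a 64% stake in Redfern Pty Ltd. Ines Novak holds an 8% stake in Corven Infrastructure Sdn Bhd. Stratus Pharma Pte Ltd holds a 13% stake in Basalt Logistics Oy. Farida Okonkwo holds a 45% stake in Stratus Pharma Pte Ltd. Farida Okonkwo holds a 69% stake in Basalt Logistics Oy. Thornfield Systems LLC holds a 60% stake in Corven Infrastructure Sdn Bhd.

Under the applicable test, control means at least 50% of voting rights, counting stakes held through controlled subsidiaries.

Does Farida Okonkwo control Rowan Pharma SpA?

No

Farida holds 69% of Basalt, so Farida controls Basalt.
Neither Farida nor any entity Farida controls holds any voting interest in Rowan.
So Farida does not control Rowan.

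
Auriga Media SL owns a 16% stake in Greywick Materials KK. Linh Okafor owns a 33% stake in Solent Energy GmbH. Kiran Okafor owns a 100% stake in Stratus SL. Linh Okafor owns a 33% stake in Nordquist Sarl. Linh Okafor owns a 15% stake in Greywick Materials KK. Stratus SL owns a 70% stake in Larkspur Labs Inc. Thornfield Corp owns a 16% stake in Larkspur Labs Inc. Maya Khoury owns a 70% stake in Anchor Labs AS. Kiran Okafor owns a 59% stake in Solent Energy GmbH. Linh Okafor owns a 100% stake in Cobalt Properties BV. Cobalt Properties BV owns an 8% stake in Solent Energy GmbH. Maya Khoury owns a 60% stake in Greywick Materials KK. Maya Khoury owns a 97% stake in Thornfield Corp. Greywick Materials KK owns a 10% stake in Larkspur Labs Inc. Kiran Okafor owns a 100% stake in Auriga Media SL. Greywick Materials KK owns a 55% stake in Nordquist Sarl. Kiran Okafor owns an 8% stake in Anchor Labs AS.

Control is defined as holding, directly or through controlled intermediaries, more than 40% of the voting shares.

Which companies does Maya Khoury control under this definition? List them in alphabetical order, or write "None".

Maya holds 60% of Greywick, so Maya controls Greywick.
Maya holds 97% of Thornfield, so Maya controls Thornfield.
Maya holds 70% of Anchor, so Maya controls Anchor.
Greywick holds 55% of Nordquist, so Maya controls Nordquist.
No other company's threshold is met.

Anchor Labs AS, Greywick Materials KK, Nordquist Sarl, Thornfield Corp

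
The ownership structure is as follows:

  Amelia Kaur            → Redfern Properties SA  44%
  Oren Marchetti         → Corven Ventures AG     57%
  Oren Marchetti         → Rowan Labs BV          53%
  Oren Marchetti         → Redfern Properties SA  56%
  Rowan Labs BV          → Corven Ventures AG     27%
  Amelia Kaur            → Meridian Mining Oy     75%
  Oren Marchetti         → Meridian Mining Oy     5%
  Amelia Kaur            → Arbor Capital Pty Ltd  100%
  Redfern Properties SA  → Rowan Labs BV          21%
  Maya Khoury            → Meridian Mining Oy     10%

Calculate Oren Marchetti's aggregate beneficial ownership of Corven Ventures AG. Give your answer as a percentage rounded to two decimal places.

74.49%

Oren reaches Corven along 3 paths.
Direct stake: 57% = 57%.
Via Rowan: 53% × 27% = 14.31%.
Via Redfern → Rowan: 56% × 21% × 27% = 3.1752%.
Total: 57% + 14.31% + 3.1752% = 74.4852%.
Rounded: 74.49%.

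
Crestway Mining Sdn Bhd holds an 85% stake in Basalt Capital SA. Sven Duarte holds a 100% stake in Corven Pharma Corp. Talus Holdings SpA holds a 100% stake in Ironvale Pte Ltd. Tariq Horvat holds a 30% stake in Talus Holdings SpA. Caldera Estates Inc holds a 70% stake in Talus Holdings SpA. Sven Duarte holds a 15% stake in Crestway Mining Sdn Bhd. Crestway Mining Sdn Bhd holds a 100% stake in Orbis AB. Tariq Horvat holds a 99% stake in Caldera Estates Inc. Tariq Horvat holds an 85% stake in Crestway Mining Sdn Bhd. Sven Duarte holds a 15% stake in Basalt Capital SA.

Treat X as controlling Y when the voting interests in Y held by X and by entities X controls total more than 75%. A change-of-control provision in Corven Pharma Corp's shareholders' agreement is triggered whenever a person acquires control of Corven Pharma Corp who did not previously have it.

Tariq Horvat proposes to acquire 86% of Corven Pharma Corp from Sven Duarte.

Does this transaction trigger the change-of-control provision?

The purchase adds only to Tariq's holdings (Sven's stake shrinks), so Tariq is the only person who could newly come to control Corven.
Tariq holds 85% of Crestway, so Tariq controls Crestway.
Tariq holds 99% of Caldera, so Tariq controls Caldera.
Crestway holds 85% of Basalt, so Tariq controls Basalt.
Caldera and Tariq together hold 70% + 30% = 100% of Talus, so Tariq controls Talus.
Crestway holds 100% of Orbis, so Tariq controls Orbis.
Talus holds 100% of Ironvale, so Tariq controls Ironvale.
Neither Tariq nor any entity Tariq controls holds any voting interest in Corven.
So before the transaction, Tariq does not control Corven.
After the purchase, Tariq holds 86% of Corven directly, and Sven's stake falls to 14%.
Tariq holds 86% of Corven, so Tariq controls Corven.
Tariq did not control Corven before and does after, so the clause is triggered.

Yes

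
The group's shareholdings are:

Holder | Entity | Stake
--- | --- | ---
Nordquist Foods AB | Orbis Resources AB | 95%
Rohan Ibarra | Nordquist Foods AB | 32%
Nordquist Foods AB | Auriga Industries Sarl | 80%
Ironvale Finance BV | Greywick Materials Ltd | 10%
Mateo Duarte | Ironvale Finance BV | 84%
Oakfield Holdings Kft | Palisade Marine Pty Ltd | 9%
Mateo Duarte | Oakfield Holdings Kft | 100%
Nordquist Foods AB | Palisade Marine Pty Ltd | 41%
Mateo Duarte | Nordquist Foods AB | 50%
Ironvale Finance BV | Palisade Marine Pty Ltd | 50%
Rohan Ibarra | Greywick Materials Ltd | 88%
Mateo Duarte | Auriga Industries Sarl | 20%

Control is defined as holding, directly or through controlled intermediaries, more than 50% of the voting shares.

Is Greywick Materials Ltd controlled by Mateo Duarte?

No

Mateo holds 84% of Ironvale, so Mateo controls Ironvale.
Mateo holds 100% of Oakfield, so Mateo controls Oakfield.
Ironvale and Oakfield together hold 50% + 9% = 59% of Palisade, so Mateo controls Palisade.
In Greywick, Mateo's side holds only 10%, not > 50%.
So Mateo does not control Greywick.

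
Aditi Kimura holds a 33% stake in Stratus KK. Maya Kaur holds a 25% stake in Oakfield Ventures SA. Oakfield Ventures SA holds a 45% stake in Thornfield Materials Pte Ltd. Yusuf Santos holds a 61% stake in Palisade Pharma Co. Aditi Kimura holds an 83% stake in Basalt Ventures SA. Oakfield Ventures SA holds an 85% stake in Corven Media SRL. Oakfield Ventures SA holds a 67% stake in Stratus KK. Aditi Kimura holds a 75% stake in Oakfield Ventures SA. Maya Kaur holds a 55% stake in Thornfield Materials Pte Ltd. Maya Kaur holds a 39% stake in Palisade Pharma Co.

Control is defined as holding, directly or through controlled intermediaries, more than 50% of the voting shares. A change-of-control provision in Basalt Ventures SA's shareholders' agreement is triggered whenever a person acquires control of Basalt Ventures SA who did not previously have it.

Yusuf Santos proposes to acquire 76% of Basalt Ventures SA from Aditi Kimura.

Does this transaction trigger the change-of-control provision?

Yes

The purchase adds only to Yusuf's holdings (Aditi's stake shrinks), so Yusuf is the only person who could newly come to control Basalt.
Yusuf holds 61% of Palisade, so Yusuf controls Palisade.
Neither Yusuf nor any entity Yusuf controls holds any voting interest in Basalt.
So before the transaction, Yusuf does not control Basalt.
After the purchase, Yusuf holds 76% of Basalt directly, and Aditi's stake falls to 7%.
Yusuf holds 76% of Basalt, so Yusuf controls Basalt.
Yusuf did not control Basalt before and does after, so the clause is triggered.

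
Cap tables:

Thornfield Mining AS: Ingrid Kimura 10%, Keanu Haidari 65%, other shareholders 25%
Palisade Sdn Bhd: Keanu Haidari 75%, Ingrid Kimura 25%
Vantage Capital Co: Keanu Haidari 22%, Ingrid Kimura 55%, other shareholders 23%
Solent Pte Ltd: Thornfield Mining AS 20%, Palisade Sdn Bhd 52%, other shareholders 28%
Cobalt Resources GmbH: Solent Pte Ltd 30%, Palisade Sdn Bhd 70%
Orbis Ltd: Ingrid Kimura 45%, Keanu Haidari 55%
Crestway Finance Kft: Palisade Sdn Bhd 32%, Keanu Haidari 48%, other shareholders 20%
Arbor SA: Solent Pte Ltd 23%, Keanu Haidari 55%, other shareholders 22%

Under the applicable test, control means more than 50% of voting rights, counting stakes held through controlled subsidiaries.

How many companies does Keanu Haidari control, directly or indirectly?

7

Keanu holds 65% of Thornfield, so Keanu controls Thornfield.
Keanu holds 75% of Palisade, so Keanu controls Palisade.
Thornfield and Palisade together hold 20% + 52% = 72% of Solent, so Keanu controls Solent.
Solent and Palisade together hold 30% + 70% = 100% of Cobalt, so Keanu controls Cobalt.
Keanu holds 55% of Orbis, so Keanu controls Orbis.
Palisade and Keanu together hold 32% + 48% = 80% of Crestway, so Keanu controls Crestway.
Solent and Keanu together hold 23% + 55% = 78% of Arbor, so Keanu controls Arbor.
No other company's threshold is met.
Keanu controls 7 companies.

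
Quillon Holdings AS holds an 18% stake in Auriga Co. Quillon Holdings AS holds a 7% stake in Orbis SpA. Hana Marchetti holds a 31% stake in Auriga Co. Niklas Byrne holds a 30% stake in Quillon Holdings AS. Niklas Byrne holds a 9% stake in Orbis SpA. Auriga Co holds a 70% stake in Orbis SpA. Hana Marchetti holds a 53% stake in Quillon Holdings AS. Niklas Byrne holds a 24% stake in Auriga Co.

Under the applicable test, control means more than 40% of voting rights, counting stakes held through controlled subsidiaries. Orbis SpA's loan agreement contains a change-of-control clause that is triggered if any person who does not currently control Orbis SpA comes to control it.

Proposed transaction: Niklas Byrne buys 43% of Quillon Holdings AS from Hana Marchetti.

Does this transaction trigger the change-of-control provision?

Yes

The purchase adds only to Niklas's holdings (Hana's stake shrinks), so Niklas is the only person who could newly come to control Orbis.
Niklas's largest direct stake is 30% in Quillon, which does not meet the threshold, so Niklas controls no company.
In Orbis, Niklas's side holds only 9%, not > 40%.
So before the transaction, Niklas does not control Orbis.
After the purchase, Niklas's direct stake in Quillon rises to 30% + 43% = 73%, and Hana's stake falls to 10%.
Niklas holds 73% of Quillon, so Niklas controls Quillon.
Quillon and Niklas together hold 18% + 24% = 42% of Auriga, so Niklas controls Auriga.
Quillon and Auriga and Niklas together hold 7% + 70% + 9% = 86% of Orbis, so Niklas controls Orbis.
Niklas did not control Orbis before and does after, so the clause is triggered.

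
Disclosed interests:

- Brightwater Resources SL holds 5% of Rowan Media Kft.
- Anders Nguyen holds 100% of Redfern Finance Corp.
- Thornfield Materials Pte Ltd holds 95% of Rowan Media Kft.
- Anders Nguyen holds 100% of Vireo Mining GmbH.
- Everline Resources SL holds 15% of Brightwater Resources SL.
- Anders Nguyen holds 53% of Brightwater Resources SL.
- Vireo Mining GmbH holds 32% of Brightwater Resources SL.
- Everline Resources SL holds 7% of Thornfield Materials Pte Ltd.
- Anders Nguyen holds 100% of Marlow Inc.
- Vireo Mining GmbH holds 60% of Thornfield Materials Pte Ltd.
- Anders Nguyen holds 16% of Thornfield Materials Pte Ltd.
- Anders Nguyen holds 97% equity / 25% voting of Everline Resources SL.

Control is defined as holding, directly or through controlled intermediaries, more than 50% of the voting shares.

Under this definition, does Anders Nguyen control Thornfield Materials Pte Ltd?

Yes

Anders holds 100% of Vireo, so Anders controls Vireo.
Anders and Vireo together hold 16% + 60% = 76% of Thornfield, so Anders controls Thornfield.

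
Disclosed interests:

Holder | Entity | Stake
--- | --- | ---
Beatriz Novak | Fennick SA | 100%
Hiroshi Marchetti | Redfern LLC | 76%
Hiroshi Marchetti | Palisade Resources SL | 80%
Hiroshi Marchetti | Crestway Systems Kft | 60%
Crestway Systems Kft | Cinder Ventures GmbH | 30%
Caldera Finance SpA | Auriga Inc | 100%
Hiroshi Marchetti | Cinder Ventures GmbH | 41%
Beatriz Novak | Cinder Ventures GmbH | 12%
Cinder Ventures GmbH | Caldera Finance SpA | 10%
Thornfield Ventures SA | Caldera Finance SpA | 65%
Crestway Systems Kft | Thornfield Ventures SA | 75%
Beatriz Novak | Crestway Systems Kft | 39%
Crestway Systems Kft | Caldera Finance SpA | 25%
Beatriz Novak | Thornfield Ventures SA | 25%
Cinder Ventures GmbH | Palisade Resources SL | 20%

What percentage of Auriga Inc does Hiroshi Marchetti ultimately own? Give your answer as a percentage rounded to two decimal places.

Hiroshi reaches Auriga along 4 paths.
Via Crestway → Thornfield → Caldera: 60% × 75% × 65% × 100% = 29.25%.
Via Cinder → Caldera: 41% × 10% × 100% = 4.1%.
Via Crestway → Cinder → Caldera: 60% × 30% × 10% × 100% = 1.8%.
Via Crestway → Caldera: 60% × 25% × 100% = 15%.
Total: 29.25% + 4.1% + 1.8% + 15% = 50.15%.

50.15%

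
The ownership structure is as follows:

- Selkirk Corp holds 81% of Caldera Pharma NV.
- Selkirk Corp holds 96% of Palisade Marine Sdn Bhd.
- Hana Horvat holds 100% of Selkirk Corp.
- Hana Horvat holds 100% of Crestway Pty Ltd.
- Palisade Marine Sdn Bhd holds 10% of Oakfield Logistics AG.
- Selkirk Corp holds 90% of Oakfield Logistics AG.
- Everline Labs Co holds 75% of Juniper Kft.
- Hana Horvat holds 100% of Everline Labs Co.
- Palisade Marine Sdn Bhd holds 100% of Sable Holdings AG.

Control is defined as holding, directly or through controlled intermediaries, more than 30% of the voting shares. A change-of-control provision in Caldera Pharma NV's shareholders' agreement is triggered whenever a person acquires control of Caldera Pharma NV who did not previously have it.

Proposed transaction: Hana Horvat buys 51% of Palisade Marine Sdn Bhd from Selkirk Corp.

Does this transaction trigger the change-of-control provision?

No

The purchase adds only to Hana's holdings (Selkirk's stake shrinks), so Hana is the only person who could newly come to control Caldera.
Hana holds 100% of Selkirk, so Hana controls Selkirk.
Selkirk holds 81% of Caldera, so Hana controls Caldera.
So Hana already controls Caldera before the transaction.
After the purchase, Hana holds 51% of Palisade directly, and Selkirk's stake falls to 45%.
Hana controlled Caldera already, so this is not a new person acquiring control; every other person's position is unchanged or reduced.
No new person acquires control, so the clause is not triggered.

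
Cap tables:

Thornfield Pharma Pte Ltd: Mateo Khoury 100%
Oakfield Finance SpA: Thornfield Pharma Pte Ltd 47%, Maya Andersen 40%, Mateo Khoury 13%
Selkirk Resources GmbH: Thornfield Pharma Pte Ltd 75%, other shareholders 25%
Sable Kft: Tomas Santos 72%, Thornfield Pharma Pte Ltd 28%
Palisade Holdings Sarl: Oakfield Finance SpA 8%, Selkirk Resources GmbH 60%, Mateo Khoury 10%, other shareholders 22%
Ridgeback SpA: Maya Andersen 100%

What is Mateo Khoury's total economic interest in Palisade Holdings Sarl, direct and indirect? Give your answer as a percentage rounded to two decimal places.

Mateo reaches Palisade along 4 paths.
Via Thornfield → Oakfield: 100% × 47% × 8% = 3.76%.
Via Oakfield: 13% × 8% = 1.04%.
Via Thornfield → Selkirk: 100% × 75% × 60% = 45%.
Direct stake: 10% = 10%.
Total: 3.76% + 1.04% + 45% + 10% = 59.8%.
Rounded: 59.80%.

59.80%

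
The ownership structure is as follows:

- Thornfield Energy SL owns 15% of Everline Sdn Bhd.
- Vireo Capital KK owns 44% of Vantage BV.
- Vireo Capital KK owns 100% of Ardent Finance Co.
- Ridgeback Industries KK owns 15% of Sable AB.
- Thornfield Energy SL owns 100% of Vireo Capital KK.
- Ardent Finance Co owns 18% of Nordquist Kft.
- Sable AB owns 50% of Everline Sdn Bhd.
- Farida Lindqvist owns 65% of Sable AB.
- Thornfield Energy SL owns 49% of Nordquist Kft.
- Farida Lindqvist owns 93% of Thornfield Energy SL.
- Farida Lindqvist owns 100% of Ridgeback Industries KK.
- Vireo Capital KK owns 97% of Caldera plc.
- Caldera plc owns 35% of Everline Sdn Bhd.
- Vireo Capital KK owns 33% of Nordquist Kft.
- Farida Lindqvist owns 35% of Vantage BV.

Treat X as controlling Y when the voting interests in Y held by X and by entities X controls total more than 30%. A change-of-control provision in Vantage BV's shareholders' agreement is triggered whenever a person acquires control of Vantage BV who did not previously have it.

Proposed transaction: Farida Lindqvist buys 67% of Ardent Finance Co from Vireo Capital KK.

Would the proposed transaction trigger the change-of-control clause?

No

The purchase adds only to Farida's holdings (Vireo's stake shrinks), so Farida is the only person who could newly come to control Vantage.
Farida holds 93% of Thornfield, so Farida controls Thornfield.
Thornfield holds 100% of Vireo, so Farida controls Vireo.
Vireo and Farida together hold 44% + 35% = 79% of Vantage, so Farida controls Vantage.
So Farida already controls Vantage before the transaction.
After the purchase, Farida holds 67% of Ardent directly, and Vireo's stake falls to 33%.
Farida controlled Vantage already, so this is not a new person acquiring control; every other person's position is unchanged or reduced.
No new person acquires control, so the clause is not triggered.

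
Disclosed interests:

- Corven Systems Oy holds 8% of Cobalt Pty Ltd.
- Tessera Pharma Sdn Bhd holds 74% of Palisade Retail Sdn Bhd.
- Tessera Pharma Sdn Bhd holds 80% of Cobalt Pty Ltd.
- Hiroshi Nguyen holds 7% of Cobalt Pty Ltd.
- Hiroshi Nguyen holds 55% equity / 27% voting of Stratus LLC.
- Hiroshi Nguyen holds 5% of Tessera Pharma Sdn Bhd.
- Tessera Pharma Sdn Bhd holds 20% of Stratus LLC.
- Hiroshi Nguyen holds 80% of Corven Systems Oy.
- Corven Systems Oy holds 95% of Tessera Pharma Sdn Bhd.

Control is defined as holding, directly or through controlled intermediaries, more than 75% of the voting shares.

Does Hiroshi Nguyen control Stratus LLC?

No

Hiroshi holds 80% of Corven, so Hiroshi controls Corven.
Hiroshi and Corven together hold 5% + 95% = 100% of Tessera, so Hiroshi controls Tessera.
Tessera and Hiroshi and Corven together hold 80% + 7% + 8% = 95% of Cobalt, so Hiroshi controls Cobalt.
In Stratus, Hiroshi's side holds only 20% + 27% = 47%, not > 75%.
So Hiroshi does not control Stratus.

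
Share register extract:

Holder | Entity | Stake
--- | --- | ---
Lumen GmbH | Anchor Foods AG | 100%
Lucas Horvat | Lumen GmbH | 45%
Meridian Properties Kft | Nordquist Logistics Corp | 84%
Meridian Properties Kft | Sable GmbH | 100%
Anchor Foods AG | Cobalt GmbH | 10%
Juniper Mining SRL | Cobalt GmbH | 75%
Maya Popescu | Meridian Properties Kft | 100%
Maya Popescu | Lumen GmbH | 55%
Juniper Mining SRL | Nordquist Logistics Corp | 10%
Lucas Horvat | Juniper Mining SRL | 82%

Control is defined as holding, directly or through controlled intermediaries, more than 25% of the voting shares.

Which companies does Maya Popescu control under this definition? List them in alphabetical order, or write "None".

Anchor Foods AG, Lumen GmbH, Meridian Properties Kft, Nordquist Logistics Corp, Sable GmbH

Maya holds 55% of Lumen, so Maya controls Lumen.
Lumen holds 100% of Anchor, so Maya controls Anchor.
Maya holds 100% of Meridian, so Maya controls Meridian.
Meridian holds 100% of Sable, so Maya controls Sable.
Meridian holds 84% of Nordquist, so Maya controls Nordquist.
No other company's threshold is met.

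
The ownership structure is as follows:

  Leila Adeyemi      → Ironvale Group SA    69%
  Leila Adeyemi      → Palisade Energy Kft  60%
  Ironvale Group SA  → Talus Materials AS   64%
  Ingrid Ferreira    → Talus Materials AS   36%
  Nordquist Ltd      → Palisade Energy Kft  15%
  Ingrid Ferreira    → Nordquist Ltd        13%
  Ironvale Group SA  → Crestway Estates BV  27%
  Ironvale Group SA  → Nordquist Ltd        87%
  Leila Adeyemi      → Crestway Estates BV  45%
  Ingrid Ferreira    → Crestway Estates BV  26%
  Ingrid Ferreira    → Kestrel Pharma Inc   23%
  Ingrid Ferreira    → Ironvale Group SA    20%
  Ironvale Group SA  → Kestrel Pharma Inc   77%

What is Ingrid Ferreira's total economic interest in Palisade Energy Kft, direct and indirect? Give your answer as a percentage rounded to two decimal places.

4.56%

Ingrid reaches Palisade along 2 paths.
Via Nordquist: 13% × 15% = 1.95%.
Via Ironvale → Nordquist: 20% × 87% × 15% = 2.61%.
Total: 1.95% + 2.61% = 4.56%.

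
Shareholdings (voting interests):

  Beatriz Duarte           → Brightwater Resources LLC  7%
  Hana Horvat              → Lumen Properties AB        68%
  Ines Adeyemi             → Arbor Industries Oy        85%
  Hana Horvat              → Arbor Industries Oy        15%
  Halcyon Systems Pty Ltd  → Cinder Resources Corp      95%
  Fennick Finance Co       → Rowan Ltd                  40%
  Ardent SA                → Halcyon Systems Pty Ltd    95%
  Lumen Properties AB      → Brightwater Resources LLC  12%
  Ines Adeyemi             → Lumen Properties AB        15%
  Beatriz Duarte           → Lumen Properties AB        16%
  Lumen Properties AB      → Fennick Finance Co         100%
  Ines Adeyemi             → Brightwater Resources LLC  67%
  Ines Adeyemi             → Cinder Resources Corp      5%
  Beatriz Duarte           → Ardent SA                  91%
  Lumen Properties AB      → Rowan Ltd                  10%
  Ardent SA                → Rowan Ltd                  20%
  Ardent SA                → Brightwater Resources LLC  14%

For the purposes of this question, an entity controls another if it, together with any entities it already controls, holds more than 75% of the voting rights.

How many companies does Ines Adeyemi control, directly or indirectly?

1

Ines holds 85% of Arbor, so Ines controls Arbor.
No other company's threshold is met.
Ines controls 1 company.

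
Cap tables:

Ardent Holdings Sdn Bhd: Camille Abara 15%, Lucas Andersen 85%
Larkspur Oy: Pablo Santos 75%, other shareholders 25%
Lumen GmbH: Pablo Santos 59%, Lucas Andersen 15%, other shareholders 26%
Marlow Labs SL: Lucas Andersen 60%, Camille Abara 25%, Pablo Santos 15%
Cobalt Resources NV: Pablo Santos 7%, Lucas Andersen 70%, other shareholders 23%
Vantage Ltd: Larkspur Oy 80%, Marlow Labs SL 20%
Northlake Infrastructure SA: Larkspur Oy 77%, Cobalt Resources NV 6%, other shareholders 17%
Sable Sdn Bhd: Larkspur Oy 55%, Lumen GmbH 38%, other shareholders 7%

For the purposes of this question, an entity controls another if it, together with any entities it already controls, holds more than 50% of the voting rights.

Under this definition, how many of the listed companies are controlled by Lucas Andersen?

Lucas holds 85% of Ardent, so Lucas controls Ardent.
Lucas holds 60% of Marlow, so Lucas controls Marlow.
Lucas holds 70% of Cobalt, so Lucas controls Cobalt.
No other company's threshold is met.
Lucas controls 3 companies.

3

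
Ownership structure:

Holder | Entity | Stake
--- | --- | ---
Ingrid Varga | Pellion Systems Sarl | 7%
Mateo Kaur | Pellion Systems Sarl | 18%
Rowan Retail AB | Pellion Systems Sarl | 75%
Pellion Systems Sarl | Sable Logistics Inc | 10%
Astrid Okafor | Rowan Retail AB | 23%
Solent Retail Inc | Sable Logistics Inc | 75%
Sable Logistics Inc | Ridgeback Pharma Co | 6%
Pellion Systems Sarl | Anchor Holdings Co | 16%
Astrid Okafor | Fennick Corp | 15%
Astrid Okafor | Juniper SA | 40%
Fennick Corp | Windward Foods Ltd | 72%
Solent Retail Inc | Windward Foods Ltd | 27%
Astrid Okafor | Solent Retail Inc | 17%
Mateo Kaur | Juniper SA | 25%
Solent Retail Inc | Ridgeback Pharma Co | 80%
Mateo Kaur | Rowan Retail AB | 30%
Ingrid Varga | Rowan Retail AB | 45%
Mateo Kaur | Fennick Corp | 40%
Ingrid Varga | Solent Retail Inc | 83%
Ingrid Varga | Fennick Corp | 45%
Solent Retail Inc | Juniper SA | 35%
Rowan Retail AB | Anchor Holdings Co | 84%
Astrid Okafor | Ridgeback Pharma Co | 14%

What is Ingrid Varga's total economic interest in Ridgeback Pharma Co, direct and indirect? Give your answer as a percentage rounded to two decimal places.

Ingrid reaches Ridgeback along 4 paths.
Via Solent: 83% × 80% = 66.4%.
Via Solent → Sable: 83% × 75% × 6% = 3.735%.
Via Pellion → Sable: 7% × 10% × 6% = 0.042%.
Via Rowan → Pellion → Sable: 45% × 75% × 10% × 6% = 0.2025%.
Total: 66.4% + 3.735% + 0.042% + 0.2025% = 70.3795%.
Rounded: 70.38%.

70.38%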